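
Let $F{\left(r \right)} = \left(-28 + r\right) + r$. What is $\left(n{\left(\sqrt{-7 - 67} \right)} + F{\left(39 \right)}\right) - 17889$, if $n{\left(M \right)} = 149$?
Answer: $-17690$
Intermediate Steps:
$F{\left(r \right)} = -28 + 2 r$
$\left(n{\left(\sqrt{-7 - 67} \right)} + F{\left(39 \right)}\right) - 17889 = \left(149 + \left(-28 + 2 \cdot 39\right)\right) - 17889 = \left(149 + \left(-28 + 78\right)\right) - 17889 = \left(149 + 50\right) - 17889 = 199 - 17889 = -17690$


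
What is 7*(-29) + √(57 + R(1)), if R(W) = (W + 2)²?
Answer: -203 + √66 ≈ -194.88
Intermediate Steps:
R(W) = (2 + W)²
7*(-29) + √(57 + R(1)) = 7*(-29) + √(57 + (2 + 1)²) = -203 + √(57 + 3²) = -203 + √(57 + 9) = -203 + √66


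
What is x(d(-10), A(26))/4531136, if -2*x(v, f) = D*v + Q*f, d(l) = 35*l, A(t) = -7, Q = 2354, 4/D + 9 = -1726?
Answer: 2858793/1572304192 ≈ 0.0018182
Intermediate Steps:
D = -4/1735 (D = 4/(-9 - 1726) = 4/(-1735) = 4*(-1/1735) = -4/1735 ≈ -0.0023055)
x(v, f) = -1177*f + 2*v/1735 (x(v, f) = -(-4*v/1735 + 2354*f)/2 = -(2354*f - 4*v/1735)/2 = -1177*f + 2*v/1735)
x(d(-10), A(26))/4531136 = (-1177*(-7) + 2*(35*(-10))/1735)/4531136 = (8239 + (2/1735)*(-350))*(1/4531136) = (8239 - 140/347)*(1/4531136) = (2858793/347)*(1/4531136) = 2858793/1572304192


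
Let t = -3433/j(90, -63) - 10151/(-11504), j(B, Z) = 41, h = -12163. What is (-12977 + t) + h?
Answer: -11896710001/471664 ≈ -25223.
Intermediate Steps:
t = -39077041/471664 (t = -3433/41 - 10151/(-11504) = -3433*1/41 - 10151*(-1/11504) = -3433/41 + 10151/11504 = -39077041/471664 ≈ -82.849)
(-12977 + t) + h = (-12977 - 39077041/471664) - 12163 = -6159860769/471664 - 12163 = -11896710001/471664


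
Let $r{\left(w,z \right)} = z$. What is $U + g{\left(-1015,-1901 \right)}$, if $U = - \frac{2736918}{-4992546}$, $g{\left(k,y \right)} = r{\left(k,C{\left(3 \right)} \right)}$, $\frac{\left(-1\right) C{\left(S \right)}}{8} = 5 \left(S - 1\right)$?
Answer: $- \frac{66111127}{832091} \approx -79.452$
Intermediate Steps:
$C{\left(S \right)} = 40 - 40 S$ ($C{\left(S \right)} = - 8 \cdot 5 \left(S - 1\right) = - 8 \cdot 5 \left(-1 + S\right) = - 8 \left(-5 + 5 S\right) = 40 - 40 S$)
$g{\left(k,y \right)} = -80$ ($g{\left(k,y \right)} = 40 - 120 = -80$)
$U = \frac{456153}{832091}$ ($U = \left(-2736918\right) \left(- \frac{1}{4992546}\right) = \frac{456153}{832091} \approx 0.5482$)
$U + g{\left(-1015,-1901 \right)} = \frac{456153}{832091} - 80 = - \frac{66111127}{832091}$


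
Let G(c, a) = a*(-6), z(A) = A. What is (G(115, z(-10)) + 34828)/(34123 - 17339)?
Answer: 4361/2098 ≈ 2.0786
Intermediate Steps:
G(c, a) = -6*a
(G(115, z(-10)) + 34828)/(34123 - 17339) = (-6*(-10) + 34828)/(34123 - 17339) = (60 + 34828)/16784 = 34888*(1/16784) = 4361/2098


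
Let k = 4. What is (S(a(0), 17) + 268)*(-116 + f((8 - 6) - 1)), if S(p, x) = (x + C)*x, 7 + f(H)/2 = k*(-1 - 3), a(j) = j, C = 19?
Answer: -142560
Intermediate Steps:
f(H) = -46 (f(H) = -14 + 2*(4*(-1 - 3)) = -14 + 2*(4*(-4)) = -14 + 2*(-16) = -14 - 32 = -46)
S(p, x) = x*(19 + x) (S(p, x) = (x + 19)*x = (19 + x)*x = x*(19 + x))
(S(a(0), 17) + 268)*(-116 + f((8 - 6) - 1)) = (17*(19 + 17) + 268)*(-116 - 46) = (17*36 + 268)*(-162) = (612 + 268)*(-162) = 880*(-162) = -142560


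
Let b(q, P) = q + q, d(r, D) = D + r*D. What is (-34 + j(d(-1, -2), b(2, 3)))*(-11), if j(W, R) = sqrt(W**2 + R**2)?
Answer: 330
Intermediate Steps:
d(r, D) = D + D*r
b(q, P) = 2*q
j(W, R) = sqrt(R**2 + W**2)
(-34 + j(d(-1, -2), b(2, 3)))*(-11) = (-34 + sqrt((2*2)**2 + (-2*(1 - 1))**2))*(-11) = (-34 + sqrt(4**2 + (-2*0)**2))*(-11) = (-34 + sqrt(16 + 0**2))*(-11) = (-34 + sqrt(16 + 0))*(-11) = (-34 + sqrt(16))*(-11) = (-34 + 4)*(-11) = -30*(-11) = 330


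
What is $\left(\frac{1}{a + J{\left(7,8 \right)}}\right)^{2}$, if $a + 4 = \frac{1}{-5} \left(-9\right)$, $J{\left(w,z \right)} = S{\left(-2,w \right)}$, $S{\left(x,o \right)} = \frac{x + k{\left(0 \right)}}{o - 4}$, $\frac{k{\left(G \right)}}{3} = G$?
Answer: $\frac{225}{1849} \approx 0.12169$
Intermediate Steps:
$k{\left(G \right)} = 3 G$
$S{\left(x,o \right)} = \frac{x}{-4 + o}$ ($S{\left(x,o \right)} = \frac{x + 3 \cdot 0}{o - 4} = \frac{x + 0}{-4 + o} = \frac{x}{-4 + o}$)
$J{\left(w,z \right)} = - \frac{2}{-4 + w}$
$a = - \frac{11}{5}$ ($a = -4 + \frac{1}{-5} \left(-9\right) = -4 - - \frac{9}{5} = -4 + \frac{9}{5} = - \frac{11}{5} \approx -2.2$)
$\left(\frac{1}{a + J{\left(7,8 \right)}}\right)^{2} = \left(\frac{1}{- \frac{11}{5} - \frac{2}{-4 + 7}}\right)^{2} = \left(\frac{1}{- \frac{11}{5} - \frac{2}{3}}\right)^{2} = \left(\frac{1}{- \frac{43}{15}}\right)^{2} = \left(- \frac{15}{43}\right)^{2} = \frac{225}{1849}$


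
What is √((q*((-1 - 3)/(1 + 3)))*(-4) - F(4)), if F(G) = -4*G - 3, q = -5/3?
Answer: √111/3 ≈ 3.5119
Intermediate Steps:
q = -5/3 (q = -5*⅓ = -5/3 ≈ -1.6667)
F(G) = -3 - 4*G
√((q*((-1 - 3)/(1 + 3)))*(-4) - F(4)) = √(-5*(-1 - 3)/(3*(1 + 3))*(-4) - (-3 - 4*4)) = √(-(-20)/(3*4)*(-4) - (-3 - 16)) = √(-(-20)/(3*4)*(-4) - 1*(-19)) = √(-5/3*(-1)*(-4) + 19) = √((5/3)*(-4) + 19) = √(-20/3 + 19) = √(37/3) = √111/3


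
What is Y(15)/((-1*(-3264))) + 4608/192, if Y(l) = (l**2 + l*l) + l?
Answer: 26267/1088 ≈ 24.142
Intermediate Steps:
Y(l) = l + 2*l**2 (Y(l) = (l**2 + l**2) + l = 2*l**2 + l = l + 2*l**2)
Y(15)/((-1*(-3264))) + 4608/192 = (15*(1 + 2*15))/((-1*(-3264))) + 4608/192 = (15*(1 + 30))/3264 + 4608*(1/192) = (15*31)*(1/3264) + 24 = 465*(1/3264) + 24 = 155/1088 + 24 = 26267/1088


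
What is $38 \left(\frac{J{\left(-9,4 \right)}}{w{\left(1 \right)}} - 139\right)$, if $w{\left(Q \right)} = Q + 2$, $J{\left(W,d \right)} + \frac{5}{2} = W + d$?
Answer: $-5377$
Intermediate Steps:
$J{\left(W,d \right)} = - \frac{5}{2} + W + d$ ($J{\left(W,d \right)} = - \frac{5}{2} + \left(W + d\right) = - \frac{5}{2} + W + d$)
$w{\left(Q \right)} = 2 + Q$
$38 \left(\frac{J{\left(-9,4 \right)}}{w{\left(1 \right)}} - 139\right) = 38 \left(\frac{- \frac{5}{2} - 9 + 4}{2 + 1} - 139\right) = 38 \left(- \frac{15}{2 \cdot 3} - 139\right) = 38 \left(\left(- \frac{15}{2}\right) \frac{1}{3} - 139\right) = 38 \left(- \frac{5}{2} - 139\right) = 38 \left(- \frac{283}{2}\right) = -5377$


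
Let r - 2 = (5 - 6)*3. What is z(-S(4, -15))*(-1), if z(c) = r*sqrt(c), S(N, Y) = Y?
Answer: sqrt(15) ≈ 3.8730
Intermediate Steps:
r = -1 (r = 2 + (5 - 6)*3 = 2 - 1*3 = 2 - 3 = -1)
z(c) = -sqrt(c)
z(-S(4, -15))*(-1) = -sqrt(-1*(-15))*(-1) = -sqrt(15)*(-1) = sqrt(15)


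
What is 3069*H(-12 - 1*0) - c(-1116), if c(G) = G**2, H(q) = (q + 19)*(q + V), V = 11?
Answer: -1266939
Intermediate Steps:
H(q) = (11 + q)*(19 + q) (H(q) = (q + 19)*(q + 11) = (19 + q)*(11 + q) = (11 + q)*(19 + q))
3069*H(-12 - 1*0) - c(-1116) = 3069*(209 + (-12 - 1*0)**2 + 30*(-12 - 1*0)) - 1*(-1116)**2 = 3069*(209 + (-12 + 0)**2 + 30*(-12 + 0)) - 1*1245456 = 3069*(209 + (-12)**2 + 30*(-12)) - 1245456 = 3069*(209 + 144 - 360) - 1245456 = 3069*(-7) - 1245456 = -21483 - 1245456 = -1266939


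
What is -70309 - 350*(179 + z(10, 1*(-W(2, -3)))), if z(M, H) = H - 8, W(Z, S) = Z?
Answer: -129459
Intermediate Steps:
z(M, H) = -8 + H
-70309 - 350*(179 + z(10, 1*(-W(2, -3)))) = -70309 - 350*(179 + (-8 + 1*(-1*2))) = -70309 - 350*(179 + (-8 + 1*(-2))) = -70309 - 350*(179 + (-8 - 2)) = -70309 - 350*(179 - 10) = -70309 - 350*169 = -70309 - 59150 = -129459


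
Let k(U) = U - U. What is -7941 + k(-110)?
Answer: -7941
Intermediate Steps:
k(U) = 0
-7941 + k(-110) = -7941 + 0 = -7941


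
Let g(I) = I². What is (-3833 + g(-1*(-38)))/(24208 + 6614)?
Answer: -2389/30822 ≈ -0.077510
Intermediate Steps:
(-3833 + g(-1*(-38)))/(24208 + 6614) = (-3833 + (-1*(-38))²)/(24208 + 6614) = (-3833 + 38²)/30822 = (-3833 + 1444)*(1/30822) = -2389*1/30822 = -2389/30822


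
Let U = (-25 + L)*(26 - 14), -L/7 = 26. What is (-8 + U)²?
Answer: 6210064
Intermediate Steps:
L = -182 (L = -7*26 = -182)
U = -2484 (U = (-25 - 182)*(26 - 14) = -207*12 = -2484)
(-8 + U)² = (-8 - 2484)² = (-2492)² = 6210064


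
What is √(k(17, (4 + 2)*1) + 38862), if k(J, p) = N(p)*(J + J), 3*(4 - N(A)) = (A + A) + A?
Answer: √38794 ≈ 196.96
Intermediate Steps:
N(A) = 4 - A (N(A) = 4 - ((A + A) + A)/3 = 4 - (2*A + A)/3 = 4 - A)
k(J, p) = 2*J*(4 - p) (k(J, p) = (4 - p)*(J + J) = (4 - p)*(2*J) = 2*J*(4 - p))
√(k(17, (4 + 2)*1) + 38862) = √(2*17*(4 - (4 + 2)) + 38862) = √(2*17*(4 - 6) + 38862) = √(2*17*(-2) + 38862) = √(-68 + 38862) = √38794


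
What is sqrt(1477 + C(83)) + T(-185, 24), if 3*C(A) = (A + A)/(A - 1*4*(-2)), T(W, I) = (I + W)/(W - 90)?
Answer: 161/275 + sqrt(110124651)/273 ≈ 39.025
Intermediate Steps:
T(W, I) = (I + W)/(-90 + W)
C(A) = 2*A/(3*(8 + A)) (C(A) = ((A + A)/(A - 1*4*(-2)))/3 = ((2*A)/(A - 4*(-2)))/3 = ((2*A)/(A + 8))/3 = ((2*A)/(8 + A))/3 = (2*A/(8 + A))/3 = 2*A/(3*(8 + A)))
sqrt(1477 + C(83)) + T(-185, 24) = sqrt(1477 + (2/3)*83/(8 + 83)) + (24 - 185)/(-90 - 185) = sqrt(1477 + (2/3)*83/91) - 161/(-275) = sqrt(1477 + (2/3)*83*(1/91)) - 1/275*(-161) = sqrt(1477 + 166/273) + 161/275 = sqrt(403387/273) + 161/275 = sqrt(110124651)/273 + 161/275 = 161/275 + sqrt(110124651)/273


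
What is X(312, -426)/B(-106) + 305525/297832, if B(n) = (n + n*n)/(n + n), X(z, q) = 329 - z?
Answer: 21953837/31272360 ≈ 0.70202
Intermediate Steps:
B(n) = (n + n²)/(2*n) (B(n) = (n + n²)/((2*n)) = (n + n²)*(1/(2*n)) = (n + n²)/(2*n))
X(312, -426)/B(-106) + 305525/297832 = (329 - 1*312)/(½ + (½)*(-106)) + 305525/297832 = (329 - 312)/(½ - 53) + 305525*(1/297832) = 17/(-105/2) + 305525/297832 = 17*(-2/105) + 305525/297832 = -34/105 + 305525/297832 = 21953837/31272360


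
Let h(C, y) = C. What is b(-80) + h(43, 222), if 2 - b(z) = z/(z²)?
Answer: 3601/80 ≈ 45.013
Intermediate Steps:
b(z) = 2 - 1/z (b(z) = 2 - z/(z²) = 2 - z/z² = 2 - 1/z)
b(-80) + h(43, 222) = (2 - 1/(-80)) + 43 = (2 - 1*(-1/80)) + 43 = (2 + 1/80) + 43 = 161/80 + 43 = 3601/80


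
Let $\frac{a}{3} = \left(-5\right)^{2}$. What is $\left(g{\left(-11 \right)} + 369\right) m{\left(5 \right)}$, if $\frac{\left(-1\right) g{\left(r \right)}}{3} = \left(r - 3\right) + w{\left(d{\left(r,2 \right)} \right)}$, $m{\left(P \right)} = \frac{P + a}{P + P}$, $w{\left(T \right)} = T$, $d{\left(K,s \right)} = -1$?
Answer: $3312$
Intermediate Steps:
$a = 75$ ($a = 3 \left(-5\right)^{2} = 3 \cdot 25 = 75$)
$m{\left(P \right)} = \frac{75 + P}{2 P}$ ($m{\left(P \right)} = \frac{P + 75}{P + P} = \frac{75 + P}{2 P}$)
$g{\left(r \right)} = 12 - 3 r$ ($g{\left(r \right)} = - 3 \left(\left(r - 3\right) - 1\right) = - 3 \left(\left(-3 + r\right) - 1\right) = - 3 \left(-4 + r\right) = 12 - 3 r$)
$\left(g{\left(-11 \right)} + 369\right) m{\left(5 \right)} = \left(\left(12 - -33\right) + 369\right) \frac{75 + 5}{2 \cdot 5} = \left(\left(12 + 33\right) + 369\right) \frac{1}{2} \cdot \frac{1}{5} \cdot 80 = \left(45 + 369\right) 8 = 414 \cdot 8 = 3312$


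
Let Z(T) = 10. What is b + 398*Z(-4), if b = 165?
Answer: 4145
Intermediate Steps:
b + 398*Z(-4) = 165 + 398*10 = 165 + 3980 = 4145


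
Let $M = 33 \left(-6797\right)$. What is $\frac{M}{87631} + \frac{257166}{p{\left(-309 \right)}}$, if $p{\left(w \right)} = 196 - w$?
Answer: $\frac{22422441741}{44253655} \approx 506.68$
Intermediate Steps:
$M = -224301$
$\frac{M}{87631} + \frac{257166}{p{\left(-309 \right)}} = - \frac{224301}{87631} + \frac{257166}{196 - -309} = \left(-224301\right) \frac{1}{87631} + \frac{257166}{196 + 309} = - \frac{224301}{87631} + \frac{257166}{505} = \frac{22422441741}{44253655}$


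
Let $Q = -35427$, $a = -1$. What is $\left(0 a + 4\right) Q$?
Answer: $-141708$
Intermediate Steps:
$\left(0 a + 4\right) Q = \left(0 \left(-1\right) + 4\right) \left(-35427\right) = \left(0 + 4\right) \left(-35427\right) = 4 \left(-35427\right) = -141708$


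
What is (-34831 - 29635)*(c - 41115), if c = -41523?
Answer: 5327341308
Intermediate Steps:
(-34831 - 29635)*(c - 41115) = (-34831 - 29635)*(-41523 - 41115) = -64466*(-82638) = 5327341308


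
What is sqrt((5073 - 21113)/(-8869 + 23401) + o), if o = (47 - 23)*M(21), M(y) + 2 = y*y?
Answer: sqrt(139046818974)/3633 ≈ 102.64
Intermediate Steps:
M(y) = -2 + y**2 (M(y) = -2 + y*y = -2 + y**2)
o = 10536 (o = (47 - 23)*(-2 + 21**2) = 24*(-2 + 441) = 24*439 = 10536)
sqrt((5073 - 21113)/(-8869 + 23401) + o) = sqrt((5073 - 21113)/(-8869 + 23401) + 10536) = sqrt(-16040/14532 + 10536) = sqrt(-16040*1/14532 + 10536) = sqrt(-4010/3633 + 10536) = sqrt(38273278/3633) = sqrt(139046818974)/3633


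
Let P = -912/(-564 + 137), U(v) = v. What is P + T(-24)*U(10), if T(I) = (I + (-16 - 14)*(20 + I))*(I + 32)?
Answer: 3280272/427 ≈ 7682.1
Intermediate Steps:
T(I) = (-600 - 29*I)*(32 + I) (T(I) = (I - 30*(20 + I))*(32 + I) = (I + (-600 - 30*I))*(32 + I) = (-600 - 29*I)*(32 + I))
P = 912/427 (P = -912/(-427) = -912*(-1/427) = 912/427 ≈ 2.1358)
P + T(-24)*U(10) = 912/427 + (-19200 - 1528*(-24) - 29*(-24)²)*10 = 912/427 + (-19200 + 36672 - 29*576)*10 = 912/427 + (-19200 + 36672 - 16704)*10 = 912/427 + 768*10 = 912/427 + 7680 = 3280272/427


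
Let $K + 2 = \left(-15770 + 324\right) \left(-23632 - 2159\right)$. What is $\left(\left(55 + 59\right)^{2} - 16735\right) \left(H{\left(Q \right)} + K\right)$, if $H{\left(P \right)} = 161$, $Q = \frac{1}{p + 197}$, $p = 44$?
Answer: $-1489497746355$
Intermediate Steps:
$Q = \frac{1}{241}$ ($Q = \frac{1}{44 + 197} = \frac{1}{241} \approx 0.0041494$)
$K = 398367784$ ($K = -2 + \left(-15770 + 324\right) \left(-23632 - 2159\right) = -2 - -398367786 = -2 + 398367786 = 398367784$)
$\left(\left(55 + 59\right)^{2} - 16735\right) \left(H{\left(Q \right)} + K\right) = \left(\left(55 + 59\right)^{2} - 16735\right) \left(161 + 398367784\right) = \left(114^{2} - 16735\right) 398367945 = \left(12996 - 16735\right) 398367945 = \left(-3739\right) 398367945 = -1489497746355$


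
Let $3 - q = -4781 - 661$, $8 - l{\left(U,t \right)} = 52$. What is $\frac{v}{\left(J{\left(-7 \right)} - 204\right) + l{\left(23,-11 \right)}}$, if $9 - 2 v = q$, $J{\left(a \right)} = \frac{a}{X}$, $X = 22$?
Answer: $\frac{6644}{607} \approx 10.946$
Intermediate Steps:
$l{\left(U,t \right)} = -44$ ($l{\left(U,t \right)} = 8 - 52 = -44$)
$J{\left(a \right)} = \frac{a}{22}$
$q = 5445$ ($q = 3 - \left(-4781 - 661\right) = 3 - -5442 = 3 + 5442 = 5445$)
$v = -2718$ ($v = \frac{9}{2} - \frac{5445}{2} = -2718$)
$\frac{v}{\left(J{\left(-7 \right)} - 204\right) + l{\left(23,-11 \right)}} = - \frac{2718}{\left(\frac{1}{22} \left(-7\right) - 204\right) - 44} = - \frac{2718}{\left(- \frac{7}{22} - 204\right) - 44} = - \frac{2718}{- \frac{4495}{22} - 44} = - \frac{2718}{- \frac{5463}{22}} = \left(-2718\right) \left(- \frac{22}{5463}\right) = \frac{6644}{607}$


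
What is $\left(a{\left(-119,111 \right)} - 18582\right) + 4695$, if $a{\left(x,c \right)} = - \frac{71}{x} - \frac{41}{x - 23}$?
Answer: $- \frac{234647565}{16898} \approx -13886.0$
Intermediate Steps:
$a{\left(x,c \right)} = - \frac{71}{x} - \frac{41}{-23 + x}$
$\left(a{\left(-119,111 \right)} - 18582\right) + 4695 = \left(\frac{1633 - -13328}{\left(-119\right) \left(-23 - 119\right)} - 18582\right) + 4695 = \left(- \frac{1633 + 13328}{119 \left(-142\right)} - 18582\right) + 4695 = \left(\left(- \frac{1}{119}\right) \left(- \frac{1}{142}\right) 14961 - 18582\right) + 4695 = \left(\frac{14961}{16898} - 18582\right) + 4695 = - \frac{313983675}{16898} + 4695 = - \frac{234647565}{16898}$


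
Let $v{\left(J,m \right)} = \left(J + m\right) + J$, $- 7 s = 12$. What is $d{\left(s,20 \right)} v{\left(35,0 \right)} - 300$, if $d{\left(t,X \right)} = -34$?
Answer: $-2680$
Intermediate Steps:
$s = - \frac{12}{7}$ ($s = \left(- \frac{1}{7}\right) 12 = - \frac{12}{7} \approx -1.7143$)
$v{\left(J,m \right)} = m + 2 J$
$d{\left(s,20 \right)} v{\left(35,0 \right)} - 300 = - 34 \left(0 + 2 \cdot 35\right) - 300 = - 34 \left(0 + 70\right) - 300 = \left(-34\right) 70 - 300 = -2380 - 300 = -2680$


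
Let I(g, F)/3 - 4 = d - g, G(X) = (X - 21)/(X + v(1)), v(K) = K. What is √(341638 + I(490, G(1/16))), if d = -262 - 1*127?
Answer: √339013 ≈ 582.25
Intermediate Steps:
d = -389 (d = -262 - 127 = -389)
G(X) = (-21 + X)/(1 + X) (G(X) = (X - 21)/(X + 1) = (-21 + X)/(1 + X))
I(g, F) = -1155 - 3*g (I(g, F) = 12 + 3*(-389 - g) = 12 + (-1167 - 3*g) = -1155 - 3*g)
√(341638 + I(490, G(1/16))) = √(341638 + (-1155 - 3*490)) = √(341638 + (-1155 - 1470)) = √(341638 - 2625) = √339013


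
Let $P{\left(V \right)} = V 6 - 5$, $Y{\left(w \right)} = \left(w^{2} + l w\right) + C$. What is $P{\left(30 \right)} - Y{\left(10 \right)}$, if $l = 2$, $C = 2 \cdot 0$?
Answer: $55$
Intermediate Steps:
$C = 0$
$Y{\left(w \right)} = w^{2} + 2 w$ ($Y{\left(w \right)} = \left(w^{2} + 2 w\right) + 0 = w^{2} + 2 w$)
$P{\left(V \right)} = -5 + 6 V$ ($P{\left(V \right)} = 6 V - 5 = -5 + 6 V$)
$P{\left(30 \right)} - Y{\left(10 \right)} = \left(-5 + 6 \cdot 30\right) - 10 \left(2 + 10\right) = \left(-5 + 180\right) - 10 \cdot 12 = 175 - 120 = 55$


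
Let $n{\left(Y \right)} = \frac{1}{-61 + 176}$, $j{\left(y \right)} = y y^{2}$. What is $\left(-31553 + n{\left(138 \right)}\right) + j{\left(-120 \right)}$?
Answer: $- \frac{202348594}{115} \approx -1.7596 \cdot 10^{6}$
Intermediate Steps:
$j{\left(y \right)} = y^{3}$
$n{\left(Y \right)} = \frac{1}{115}$
$\left(-31553 + n{\left(138 \right)}\right) + j{\left(-120 \right)} = \left(-31553 + \frac{1}{115}\right) + \left(-120\right)^{3} = - \frac{3628594}{115} - 1728000 = - \frac{202348594}{115}$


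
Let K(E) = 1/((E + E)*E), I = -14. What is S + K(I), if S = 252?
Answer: 98785/392 ≈ 252.00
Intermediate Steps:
K(E) = 1/(2*E²) (K(E) = 1/(((2*E))*E) = (1/(2*E))/E = 1/(2*E²))
S + K(I) = 252 + (½)/(-14)² = 252 + (½)*(1/196) = 252 + 1/392 = 98785/392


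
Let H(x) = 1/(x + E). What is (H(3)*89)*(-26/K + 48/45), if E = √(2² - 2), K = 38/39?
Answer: -92827/95 + 92827*√2/285 ≈ -516.50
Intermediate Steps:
K = 38/39 (K = 38*(1/39) = 38/39 ≈ 0.97436)
E = √2 (E = √(4 - 2) = √2 ≈ 1.4142)
H(x) = 1/(x + √2)
(H(3)*89)*(-26/K + 48/45) = (89/(3 + √2))*(-26/38/39 + 48/45) = (89/(3 + √2))*(-26*39/38 + 48*(1/45)) = (89/(3 + √2))*(-507/19 + 16/15) = (89/(3 + √2))*(-7301/285) = -649789/(285*(3 + √2))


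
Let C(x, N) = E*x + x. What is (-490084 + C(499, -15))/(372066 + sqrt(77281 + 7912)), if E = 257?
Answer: -134443072572/138433023163 + 361342*sqrt(85193)/138433023163 ≈ -0.97042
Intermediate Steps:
C(x, N) = 258*x (C(x, N) = 257*x + x = 258*x)
(-490084 + C(499, -15))/(372066 + sqrt(77281 + 7912)) = (-490084 + 258*499)/(372066 + sqrt(77281 + 7912)) = (-490084 + 128742)/(372066 + sqrt(85193)) = -361342/(372066 + sqrt(85193))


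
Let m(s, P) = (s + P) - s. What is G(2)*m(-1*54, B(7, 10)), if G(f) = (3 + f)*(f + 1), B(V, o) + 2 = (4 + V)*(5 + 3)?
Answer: 1290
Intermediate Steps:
B(V, o) = 30 + 8*V (B(V, o) = -2 + (4 + V)*(5 + 3) = -2 + (4 + V)*8 = -2 + (32 + 8*V) = 30 + 8*V)
m(s, P) = P (m(s, P) = (P + s) - s = P)
G(f) = (1 + f)*(3 + f) (G(f) = (3 + f)*(1 + f) = (1 + f)*(3 + f))
G(2)*m(-1*54, B(7, 10)) = (3 + 2**2 + 4*2)*(30 + 8*7) = (3 + 4 + 8)*(30 + 56) = 15*86 = 1290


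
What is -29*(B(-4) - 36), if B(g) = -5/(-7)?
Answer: 7163/7 ≈ 1023.3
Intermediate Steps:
B(g) = 5/7 (B(g) = -5*(-⅐) = 5/7)
-29*(B(-4) - 36) = -29*(5/7 - 36) = -29*(-247/7) = 7163/7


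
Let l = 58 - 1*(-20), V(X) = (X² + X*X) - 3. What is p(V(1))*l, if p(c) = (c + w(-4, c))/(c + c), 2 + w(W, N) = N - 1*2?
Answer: 234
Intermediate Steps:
w(W, N) = -4 + N (w(W, N) = -2 + (N - 1*2) = -2 + (N - 2) = -2 + (-2 + N) = -4 + N)
V(X) = -3 + 2*X² (V(X) = (X² + X²) - 3 = 2*X² - 3 = -3 + 2*X²)
l = 78 (l = 58 + 20 = 78)
p(c) = (-4 + 2*c)/(2*c) (p(c) = (c + (-4 + c))/(c + c) = (-4 + 2*c)/((2*c)) = (-4 + 2*c)*(1/(2*c)) = (-4 + 2*c)/(2*c))
p(V(1))*l = ((-2 + (-3 + 2*1²))/(-3 + 2*1²))*78 = ((-2 + (-3 + 2*1))/(-3 + 2*1))*78 = ((-2 + (-3 + 2))/(-3 + 2))*78 = ((-2 - 1)/(-1))*78 = -1*(-3)*78 = 3*78 = 234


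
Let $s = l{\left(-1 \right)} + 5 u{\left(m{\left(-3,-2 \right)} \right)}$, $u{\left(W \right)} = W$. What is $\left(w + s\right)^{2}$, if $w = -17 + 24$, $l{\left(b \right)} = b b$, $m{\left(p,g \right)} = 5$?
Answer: $1089$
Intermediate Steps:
$l{\left(b \right)} = b^{2}$
$w = 7$
$s = 26$ ($s = \left(-1\right)^{2} + 5 \cdot 5 = 1 + 25 = 26$)
$\left(w + s\right)^{2} = \left(7 + 26\right)^{2} = 33^{2} = 1089$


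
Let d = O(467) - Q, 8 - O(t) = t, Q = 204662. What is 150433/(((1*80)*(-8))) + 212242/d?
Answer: -30992802273/131277440 ≈ -236.09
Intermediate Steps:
O(t) = 8 - t
d = -205121 (d = (8 - 1*467) - 1*204662 = (8 - 467) - 204662 = -459 - 204662 = -205121)
150433/(((1*80)*(-8))) + 212242/d = 150433/(((1*80)*(-8))) + 212242/(-205121) = 150433/((80*(-8))) + 212242*(-1/205121) = 150433/(-640) - 212242/205121 = 150433*(-1/640) - 212242/205121 = -150433/640 - 212242/205121 = -30992802273/131277440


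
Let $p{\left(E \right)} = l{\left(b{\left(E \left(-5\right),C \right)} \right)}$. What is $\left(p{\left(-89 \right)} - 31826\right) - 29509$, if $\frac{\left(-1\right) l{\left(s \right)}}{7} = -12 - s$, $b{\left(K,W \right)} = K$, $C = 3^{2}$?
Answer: $-58136$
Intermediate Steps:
$C = 9$
$l{\left(s \right)} = 84 + 7 s$ ($l{\left(s \right)} = - 7 \left(-12 - s\right) = 84 + 7 s$)
$p{\left(E \right)} = 84 - 35 E$ ($p{\left(E \right)} = 84 + 7 E \left(-5\right) = 84 + 7 \left(- 5 E\right) = 84 - 35 E$)
$\left(p{\left(-89 \right)} - 31826\right) - 29509 = \left(\left(84 - -3115\right) - 31826\right) - 29509 = \left(\left(84 + 3115\right) - 31826\right) - 29509 = \left(3199 - 31826\right) - 29509 = -28627 - 29509 = -58136$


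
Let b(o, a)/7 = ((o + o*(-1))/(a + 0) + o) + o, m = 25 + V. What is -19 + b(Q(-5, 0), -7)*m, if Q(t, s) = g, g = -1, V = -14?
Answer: -173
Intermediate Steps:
m = 11 (m = 25 - 14 = 11)
Q(t, s) = -1
b(o, a) = 14*o (b(o, a) = 7*(((o + o*(-1))/(a + 0) + o) + o) = 7*(((o - o)/a + o) + o) = 7*((0/a + o) + o) = 7*((0 + o) + o) = 7*(o + o) = 7*(2*o) = 14*o)
-19 + b(Q(-5, 0), -7)*m = -19 + (14*(-1))*11 = -19 - 14*11 = -19 - 154 = -173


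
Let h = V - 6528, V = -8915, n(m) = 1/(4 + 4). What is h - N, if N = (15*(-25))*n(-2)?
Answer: -123169/8 ≈ -15396.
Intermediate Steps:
n(m) = ⅛ (n(m) = 1/8 = ⅛)
N = -375/8 (N = (15*(-25))*(⅛) = -375*⅛ = -375/8 ≈ -46.875)
h = -15443 (h = -8915 - 6528 = -15443)
h - N = -15443 - 1*(-375/8) = -15443 + 375/8 = -123169/8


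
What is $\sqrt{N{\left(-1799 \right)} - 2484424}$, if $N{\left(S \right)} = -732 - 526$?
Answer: $i \sqrt{2485682} \approx 1576.6 i$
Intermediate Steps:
$N{\left(S \right)} = -1258$ ($N{\left(S \right)} = -732 - 526 = -1258$)
$\sqrt{N{\left(-1799 \right)} - 2484424} = \sqrt{-1258 - 2484424} = \sqrt{-2485682} = i \sqrt{2485682}$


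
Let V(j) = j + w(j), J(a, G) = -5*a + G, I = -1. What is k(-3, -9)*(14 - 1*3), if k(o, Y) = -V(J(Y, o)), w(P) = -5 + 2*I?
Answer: -385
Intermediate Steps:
w(P) = -7 (w(P) = -5 + 2*(-1) = -5 - 2 = -7)
J(a, G) = G - 5*a
V(j) = -7 + j (V(j) = j - 7 = -7 + j)
k(o, Y) = 7 - o + 5*Y (k(o, Y) = -(-7 + (o - 5*Y)) = -(-7 + o - 5*Y) = 7 - o + 5*Y)
k(-3, -9)*(14 - 1*3) = (7 - 1*(-3) + 5*(-9))*(14 - 1*3) = (7 + 3 - 45)*(14 - 3) = -35*11 = -385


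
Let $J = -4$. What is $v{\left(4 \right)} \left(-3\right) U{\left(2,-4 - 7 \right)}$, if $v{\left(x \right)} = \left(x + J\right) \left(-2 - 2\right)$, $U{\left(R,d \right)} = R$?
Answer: $0$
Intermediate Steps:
$v{\left(x \right)} = 16 - 4 x$ ($v{\left(x \right)} = \left(x - 4\right) \left(-2 - 2\right) = \left(-4 + x\right) \left(-4\right) = 16 - 4 x$)
$v{\left(4 \right)} \left(-3\right) U{\left(2,-4 - 7 \right)} = \left(16 - 16\right) \left(-3\right) 2 = 0 \left(-3\right) 2 = 0 \cdot 2 = 0$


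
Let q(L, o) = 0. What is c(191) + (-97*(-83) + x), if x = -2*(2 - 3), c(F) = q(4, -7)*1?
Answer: 8053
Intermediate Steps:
c(F) = 0 (c(F) = 0*1 = 0)
x = 2 (x = -2*(-1) = 2)
c(191) + (-97*(-83) + x) = 0 + (-97*(-83) + 2) = 0 + (8051 + 2) = 0 + 8053 = 8053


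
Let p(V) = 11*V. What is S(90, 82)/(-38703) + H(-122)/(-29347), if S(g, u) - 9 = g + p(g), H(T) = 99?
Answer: -11930160/378605647 ≈ -0.031511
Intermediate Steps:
S(g, u) = 9 + 12*g (S(g, u) = 9 + (g + 11*g) = 9 + 12*g)
S(90, 82)/(-38703) + H(-122)/(-29347) = (9 + 12*90)/(-38703) + 99/(-29347) = (9 + 1080)*(-1/38703) + 99*(-1/29347) = 1089*(-1/38703) - 99/29347 = -363/12901 - 99/29347 = -11930160/378605647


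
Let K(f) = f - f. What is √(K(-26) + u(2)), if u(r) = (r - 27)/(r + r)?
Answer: 5*I/2 ≈ 2.5*I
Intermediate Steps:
K(f) = 0
u(r) = (-27 + r)/(2*r) (u(r) = (-27 + r)/((2*r)) = (-27 + r)*(1/(2*r)) = (-27 + r)/(2*r))
√(K(-26) + u(2)) = √(0 + (½)*(-27 + 2)/2) = √(0 + (½)*(½)*(-25)) = √(0 - 25/4) = √(-25/4) = 5*I/2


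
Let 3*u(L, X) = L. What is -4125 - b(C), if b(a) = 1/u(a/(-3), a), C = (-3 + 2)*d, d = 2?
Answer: -8259/2 ≈ -4129.5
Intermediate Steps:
C = -2 (C = (-3 + 2)*2 = -1*2 = -2)
u(L, X) = L/3
b(a) = -9/a (b(a) = 1/((a/(-3))/3) = 1/((a*(-⅓))/3) = 1/((-a/3)/3) = 1/(-a/9) = -9/a)
-4125 - b(C) = -4125 - (-9)/(-2) = -4125 - (-9)*(-1)/2 = -4125 - 1*9/2 = -4125 - 9/2 = -8259/2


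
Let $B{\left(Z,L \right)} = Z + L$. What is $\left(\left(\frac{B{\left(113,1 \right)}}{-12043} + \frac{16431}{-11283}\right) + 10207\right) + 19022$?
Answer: $\frac{1323823841302}{45293723} \approx 29228.0$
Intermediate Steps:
$B{\left(Z,L \right)} = L + Z$
$\left(\left(\frac{B{\left(113,1 \right)}}{-12043} + \frac{16431}{-11283}\right) + 10207\right) + 19022 = \left(\left(\frac{1 + 113}{-12043} + \frac{16431}{-11283}\right) + 10207\right) + 19022 = \left(\left(114 \left(- \frac{1}{12043}\right) + 16431 \left(- \frac{1}{11283}\right)\right) + 10207\right) + 19022 = \left(\left(- \frac{114}{12043} - \frac{5477}{3761}\right) + 10207\right) + 19022 = \left(- \frac{66388265}{45293723} + 10207\right) + 19022 = \frac{462246642396}{45293723} + 19022 = \frac{1323823841302}{45293723}$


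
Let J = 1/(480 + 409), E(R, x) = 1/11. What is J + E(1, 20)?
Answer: 900/9779 ≈ 0.092034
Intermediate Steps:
E(R, x) = 1/11
J = 1/889 ≈ 0.0011249
J + E(1, 20) = 1/889 + 1/11 = 900/9779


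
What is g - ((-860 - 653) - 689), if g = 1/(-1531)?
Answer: 3371261/1531 ≈ 2202.0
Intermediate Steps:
g = -1/1531 ≈ -0.00065317
g - ((-860 - 653) - 689) = -1/1531 - ((-860 - 653) - 689) = -1/1531 - (-1513 - 689) = -1/1531 - 1*(-2202) = -1/1531 + 2202 = 3371261/1531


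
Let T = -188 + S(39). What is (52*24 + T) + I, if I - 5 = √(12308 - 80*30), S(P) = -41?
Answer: 1024 + 2*√2477 ≈ 1123.5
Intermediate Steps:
T = -229 (T = -188 - 41 = -229)
I = 5 + 2*√2477 (I = 5 + √(12308 - 80*30) = 5 + √(12308 - 2400) = 5 + √9908 = 5 + 2*√2477 ≈ 104.54)
(52*24 + T) + I = (52*24 - 229) + (5 + 2*√2477) = (1248 - 229) + (5 + 2*√2477) = 1019 + (5 + 2*√2477) = 1024 + 2*√2477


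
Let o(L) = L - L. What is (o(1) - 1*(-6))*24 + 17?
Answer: 161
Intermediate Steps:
o(L) = 0
(o(1) - 1*(-6))*24 + 17 = (0 - 1*(-6))*24 + 17 = (0 + 6)*24 + 17 = 6*24 + 17 = 144 + 17 = 161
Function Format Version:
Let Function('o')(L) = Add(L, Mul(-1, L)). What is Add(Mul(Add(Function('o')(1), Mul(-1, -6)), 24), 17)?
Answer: 161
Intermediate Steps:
Function('o')(L) = 0
Add(Mul(Add(Function('o')(1), Mul(-1, -6)), 24), 17) = Add(Mul(Add(0, Mul(-1, -6)), 24), 17) = Add(Mul(Add(0, 6), 24), 17) = Add(Mul(6, 24), 17) = Add(144, 17) = 161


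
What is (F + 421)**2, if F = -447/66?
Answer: 83046769/484 ≈ 1.7158e+5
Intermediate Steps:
F = -149/22 (F = -447*1/66 = -149/22 ≈ -6.7727)
(F + 421)**2 = (-149/22 + 421)**2 = (9113/22)**2 = 83046769/484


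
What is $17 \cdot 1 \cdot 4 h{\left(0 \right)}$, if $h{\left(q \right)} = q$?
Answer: $0$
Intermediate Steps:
$17 \cdot 1 \cdot 4 h{\left(0 \right)} = 17 \cdot 1 \cdot 4 \cdot 0 = 17 \cdot 4 \cdot 0 = 68 \cdot 0 = 0$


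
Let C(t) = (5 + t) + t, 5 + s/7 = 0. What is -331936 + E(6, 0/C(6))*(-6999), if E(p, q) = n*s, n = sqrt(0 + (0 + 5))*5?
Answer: -331936 + 1224825*sqrt(5) ≈ 2.4069e+6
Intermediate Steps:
s = -35 (s = -35 + 7*0 = -35 + 0 = -35)
C(t) = 5 + 2*t
n = 5*sqrt(5) (n = sqrt(0 + 5)*5 = sqrt(5)*5 = 5*sqrt(5) ≈ 11.180)
E(p, q) = -175*sqrt(5) (E(p, q) = (5*sqrt(5))*(-35) = -175*sqrt(5))
-331936 + E(6, 0/C(6))*(-6999) = -331936 - 175*sqrt(5)*(-6999) = -331936 + 1224825*sqrt(5)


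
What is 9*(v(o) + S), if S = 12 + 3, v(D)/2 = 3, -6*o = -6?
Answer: 189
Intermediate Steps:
o = 1 (o = -1/6*(-6) = 1)
v(D) = 6 (v(D) = 2*3 = 6)
S = 15
9*(v(o) + S) = 9*(6 + 15) = 9*21 = 189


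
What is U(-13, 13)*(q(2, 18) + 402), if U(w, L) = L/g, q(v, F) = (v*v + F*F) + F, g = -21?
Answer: -9724/21 ≈ -463.05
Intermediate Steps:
q(v, F) = F + F² + v² (q(v, F) = (v² + F²) + F = (F² + v²) + F = F + F² + v²)
U(w, L) = -L/21 (U(w, L) = L/(-21) = L*(-1/21) = -L/21)
U(-13, 13)*(q(2, 18) + 402) = (-1/21*13)*((18 + 18² + 2²) + 402) = -13*((18 + 324 + 4) + 402)/21 = -13*(346 + 402)/21 = -13/21*748 = -9724/21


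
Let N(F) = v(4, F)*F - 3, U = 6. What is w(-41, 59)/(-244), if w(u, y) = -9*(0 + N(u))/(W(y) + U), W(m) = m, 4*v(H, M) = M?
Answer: 15021/63440 ≈ 0.23677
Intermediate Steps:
v(H, M) = M/4
N(F) = -3 + F**2/4 (N(F) = (F/4)*F - 3 = F**2/4 - 3 = -3 + F**2/4)
w(u, y) = -9*(-3 + u**2/4)/(6 + y) (w(u, y) = -9*(0 + (-3 + u**2/4))/(y + 6) = -9*(-3 + u**2/4)/(6 + y))
w(-41, 59)/(-244) = (9*(12 - 1*(-41)**2)/(4*(6 + 59)))/(-244) = -9*(12 - 1*1681)/(976*65) = -9*(12 - 1681)/(976*65) = -9*(-1669)/(976*65) = -1/244*(-15021/260) = 15021/63440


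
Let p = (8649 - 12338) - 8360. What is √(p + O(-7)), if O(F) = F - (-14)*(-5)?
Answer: I*√12126 ≈ 110.12*I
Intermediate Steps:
O(F) = -70 + F (O(F) = F - 1*70 = F - 70 = -70 + F)
p = -12049 (p = -3689 - 8360 = -12049)
√(p + O(-7)) = √(-12049 + (-70 - 7)) = √(-12049 - 77) = √(-12126) = I*√12126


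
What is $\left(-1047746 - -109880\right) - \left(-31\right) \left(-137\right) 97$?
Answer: $-1349825$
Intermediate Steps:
$\left(-1047746 - -109880\right) - \left(-31\right) \left(-137\right) 97 = \left(-1047746 + 109880\right) - 4247 \cdot 97 = -937866 - 411959 = -1349825$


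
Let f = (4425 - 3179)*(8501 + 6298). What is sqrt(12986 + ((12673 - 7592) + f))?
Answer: sqrt(18457621) ≈ 4296.2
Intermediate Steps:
f = 18439554 (f = 1246*14799 = 18439554)
sqrt(12986 + ((12673 - 7592) + f)) = sqrt(12986 + ((12673 - 7592) + 18439554)) = sqrt(12986 + (5081 + 18439554)) = sqrt(12986 + 18444635) = sqrt(18457621)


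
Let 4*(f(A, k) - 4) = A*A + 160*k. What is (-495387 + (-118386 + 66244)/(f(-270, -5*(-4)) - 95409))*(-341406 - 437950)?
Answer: 7372241494296202/19095 ≈ 3.8608e+11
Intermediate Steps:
f(A, k) = 4 + 40*k + A²/4 (f(A, k) = 4 + (A*A + 160*k)/4 = 4 + (A² + 160*k)/4 = 4 + (40*k + A²/4) = 4 + 40*k + A²/4)
(-495387 + (-118386 + 66244)/(f(-270, -5*(-4)) - 95409))*(-341406 - 437950) = (-495387 + (-118386 + 66244)/((4 + 40*(-5*(-4)) + (¼)*(-270)²) - 95409))*(-341406 - 437950) = (-495387 - 52142/((4 + 40*20 + (¼)*72900) - 95409))*(-779356) = (-495387 - 52142/((4 + 800 + 18225) - 95409))*(-779356) = (-495387 - 52142/(19029 - 95409))*(-779356) = (-495387 - 52142/(-76380))*(-779356) = (-495387 - 52142*(-1/76380))*(-779356) = (-495387 + 26071/38190)*(-779356) = -18918803459/38190*(-779356) = 7372241494296202/19095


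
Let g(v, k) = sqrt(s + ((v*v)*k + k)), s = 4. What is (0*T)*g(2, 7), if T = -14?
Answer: 0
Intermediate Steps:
g(v, k) = sqrt(4 + k + k*v**2) (g(v, k) = sqrt(4 + ((v*v)*k + k)) = sqrt(4 + (v**2*k + k)) = sqrt(4 + (k*v**2 + k)) = sqrt(4 + (k + k*v**2)) = sqrt(4 + k + k*v**2))
(0*T)*g(2, 7) = (0*(-14))*sqrt(4 + 7 + 7*2**2) = 0*sqrt(4 + 7 + 7*4) = 0*sqrt(4 + 7 + 28) = 0*sqrt(39) = 0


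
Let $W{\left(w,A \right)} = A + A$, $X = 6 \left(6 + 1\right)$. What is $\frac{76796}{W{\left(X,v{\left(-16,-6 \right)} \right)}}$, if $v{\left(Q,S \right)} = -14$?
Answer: $- \frac{19199}{7} \approx -2742.7$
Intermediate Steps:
$X = 42$ ($X = 6 \cdot 7 = 42$)
$W{\left(w,A \right)} = 2 A$
$\frac{76796}{W{\left(X,v{\left(-16,-6 \right)} \right)}} = \frac{76796}{2 \left(-14\right)} = \frac{76796}{-28} = 76796 \left(- \frac{1}{28}\right) = - \frac{19199}{7}$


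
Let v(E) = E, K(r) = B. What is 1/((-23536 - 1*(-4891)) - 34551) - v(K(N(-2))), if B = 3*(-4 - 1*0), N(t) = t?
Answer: 638351/53196 ≈ 12.000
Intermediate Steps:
B = -12 (B = 3*(-4 + 0) = 3*(-4) = -12)
K(r) = -12
1/((-23536 - 1*(-4891)) - 34551) - v(K(N(-2))) = 1/((-23536 - 1*(-4891)) - 34551) - 1*(-12) = 1/((-23536 + 4891) - 34551) + 12 = 1/(-18645 - 34551) + 12 = 1/(-53196) + 12 = -1/53196 + 12 = 638351/53196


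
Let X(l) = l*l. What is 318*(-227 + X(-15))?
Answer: -636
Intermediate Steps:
X(l) = l**2
318*(-227 + X(-15)) = 318*(-227 + (-15)**2) = 318*(-227 + 225) = 318*(-2) = -636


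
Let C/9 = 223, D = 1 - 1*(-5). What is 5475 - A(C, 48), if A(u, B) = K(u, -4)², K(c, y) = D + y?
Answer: 5471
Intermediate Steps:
D = 6 (D = 1 + 5 = 6)
C = 2007 (C = 9*223 = 2007)
K(c, y) = 6 + y
A(u, B) = 4 (A(u, B) = (6 - 4)² = 2² = 4)
5475 - A(C, 48) = 5475 - 1*4 = 5475 - 4 = 5471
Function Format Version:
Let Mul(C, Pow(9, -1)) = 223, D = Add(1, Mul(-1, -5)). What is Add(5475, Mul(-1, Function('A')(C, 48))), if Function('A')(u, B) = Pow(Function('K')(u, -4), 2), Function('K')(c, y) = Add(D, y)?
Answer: 5471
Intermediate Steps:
D = 6 (D = Add(1, 5) = 6)
C = 2007 (C = Mul(9, 223) = 2007)
Function('K')(c, y) = Add(6, y)
Function('A')(u, B) = 4 (Function('A')(u, B) = Pow(Add(6, -4), 2) = Pow(2, 2) = 4)
Add(5475, Mul(-1, Function('A')(C, 48))) = Add(5475, Mul(-1, 4)) = Add(5475, -4) = 5471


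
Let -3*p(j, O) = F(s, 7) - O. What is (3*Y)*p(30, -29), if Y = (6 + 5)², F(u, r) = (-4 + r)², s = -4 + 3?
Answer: -4598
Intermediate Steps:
s = -1
Y = 121 (Y = 11² = 121)
p(j, O) = -3 + O/3 (p(j, O) = -((-4 + 7)² - O)/3 = -(3² - O)/3 = -(9 - O)/3 = -3 + O/3)
(3*Y)*p(30, -29) = (3*121)*(-3 + (⅓)*(-29)) = 363*(-3 - 29/3) = 363*(-38/3) = -4598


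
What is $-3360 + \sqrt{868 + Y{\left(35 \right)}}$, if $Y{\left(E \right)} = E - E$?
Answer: $-3360 + 2 \sqrt{217} \approx -3330.5$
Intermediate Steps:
$Y{\left(E \right)} = 0$
$-3360 + \sqrt{868 + Y{\left(35 \right)}} = -3360 + \sqrt{868 + 0} = -3360 + \sqrt{868} = -3360 + 2 \sqrt{217}$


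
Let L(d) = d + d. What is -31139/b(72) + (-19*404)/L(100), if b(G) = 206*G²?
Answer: -1025432363/26697600 ≈ -38.409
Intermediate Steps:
L(d) = 2*d
-31139/b(72) + (-19*404)/L(100) = -31139/(206*72²) + (-19*404)/((2*100)) = -31139/(206*5184) - 7676/200 = -31139/1067904 - 7676*1/200 = -31139*1/1067904 - 1919/50 = -31139/1067904 - 1919/50 = -1025432363/26697600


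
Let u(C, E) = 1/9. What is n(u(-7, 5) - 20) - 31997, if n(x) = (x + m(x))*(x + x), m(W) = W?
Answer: -2463593/81 ≈ -30415.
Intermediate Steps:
u(C, E) = ⅑
n(x) = 4*x² (n(x) = (x + x)*(x + x) = (2*x)*(2*x) = 4*x²)
n(u(-7, 5) - 20) - 31997 = 4*(⅑ - 20)² - 31997 = 4*(-179/9)² - 31997 = 4*(32041/81) - 31997 = 128164/81 - 31997 = -2463593/81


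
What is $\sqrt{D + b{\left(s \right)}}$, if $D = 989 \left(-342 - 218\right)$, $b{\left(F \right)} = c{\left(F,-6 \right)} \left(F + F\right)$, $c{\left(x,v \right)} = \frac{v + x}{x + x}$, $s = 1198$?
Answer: $2 i \sqrt{138162} \approx 743.4 i$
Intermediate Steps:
$c{\left(x,v \right)} = \frac{v + x}{2 x}$
$b{\left(F \right)} = -6 + F$ ($b{\left(F \right)} = \frac{-6 + F}{2 F} \left(F + F\right) = \frac{-6 + F}{2 F} 2 F = -6 + F$)
$D = -553840$ ($D = 989 \left(-560\right) = -553840$)
$\sqrt{D + b{\left(s \right)}} = \sqrt{-553840 + \left(-6 + 1198\right)} = \sqrt{-553840 + 1192} = \sqrt{-552648} = 2 i \sqrt{138162}$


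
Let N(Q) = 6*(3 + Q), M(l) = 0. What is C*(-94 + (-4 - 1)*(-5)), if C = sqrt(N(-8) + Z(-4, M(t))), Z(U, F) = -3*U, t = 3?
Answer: -207*I*sqrt(2) ≈ -292.74*I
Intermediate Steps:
N(Q) = 18 + 6*Q
C = 3*I*sqrt(2) (C = sqrt((18 + 6*(-8)) - 3*(-4)) = sqrt((18 - 48) + 12) = sqrt(-30 + 12) = sqrt(-18) = 3*I*sqrt(2) ≈ 4.2426*I)
C*(-94 + (-4 - 1)*(-5)) = (3*I*sqrt(2))*(-94 + (-4 - 1)*(-5)) = (3*I*sqrt(2))*(-94 - 5*(-5)) = (3*I*sqrt(2))*(-94 + 25) = (3*I*sqrt(2))*(-69) = -207*I*sqrt(2)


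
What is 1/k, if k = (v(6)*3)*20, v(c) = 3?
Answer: 1/180 ≈ 0.0055556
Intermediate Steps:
k = 180 (k = (3*3)*20 = 9*20 = 180)
1/k = 1/180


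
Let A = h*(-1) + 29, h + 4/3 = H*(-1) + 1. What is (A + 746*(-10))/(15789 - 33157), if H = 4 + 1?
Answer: 22277/52104 ≈ 0.42755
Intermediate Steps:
H = 5
h = -16/3 (h = -4/3 + (5*(-1) + 1) = -4/3 + (-5 + 1) = -4/3 - 4 = -16/3 ≈ -5.3333)
A = 103/3 (A = -16/3*(-1) + 29 = 16/3 + 29 = 103/3 ≈ 34.333)
(A + 746*(-10))/(15789 - 33157) = (103/3 + 746*(-10))/(15789 - 33157) = (103/3 - 7460)/(-17368) = -22277/3*(-1/17368) = 22277/52104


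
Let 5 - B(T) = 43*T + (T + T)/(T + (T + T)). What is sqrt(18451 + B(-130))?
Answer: 2*sqrt(54102)/3 ≈ 155.07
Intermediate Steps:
B(T) = 13/3 - 43*T (B(T) = 5 - (43*T + (T + T)/(T + (T + T))) = 5 - (43*T + (2*T)/(T + 2*T)) = 5 - (43*T + (2*T)/((3*T))) = 5 - (43*T + (2*T)*(1/(3*T))) = 5 - (43*T + 2/3) = 5 - (2/3 + 43*T) = 5 + (-2/3 - 43*T) = 13/3 - 43*T)
sqrt(18451 + B(-130)) = sqrt(18451 + (13/3 - 43*(-130))) = sqrt(18451 + (13/3 + 5590)) = sqrt(18451 + 16783/3) = sqrt(72136/3) = 2*sqrt(54102)/3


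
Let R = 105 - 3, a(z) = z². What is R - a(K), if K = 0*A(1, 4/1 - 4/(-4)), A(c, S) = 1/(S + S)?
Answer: 102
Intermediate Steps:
A(c, S) = 1/(2*S)
K = 0 (K = 0*(1/(2*(4/1 - 4/(-4)))) = 0*(1/(2*(4*1 - 4*(-¼)))) = 0*(1/(2*(4 + 1))) = 0*((½)/5) = 0*((½)*(⅕)) = 0*(⅒) = 0)
R = 102
R - a(K) = 102 - 1*0² = 102 - 1*0 = 102 + 0 = 102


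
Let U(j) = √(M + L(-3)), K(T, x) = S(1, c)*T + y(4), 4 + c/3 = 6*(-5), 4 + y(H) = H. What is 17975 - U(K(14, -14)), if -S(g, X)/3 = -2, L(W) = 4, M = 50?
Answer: 17975 - 3*√6 ≈ 17968.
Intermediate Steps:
y(H) = -4 + H
c = -102 (c = -12 + 3*(6*(-5)) = -12 + 3*(-30) = -12 - 90 = -102)
S(g, X) = 6 (S(g, X) = -3*(-2) = 6)
K(T, x) = 6*T (K(T, x) = 6*T + (-4 + 4) = 6*T + 0 = 6*T)
U(j) = 3*√6 (U(j) = √(50 + 4) = √54 = 3*√6)
17975 - U(K(14, -14)) = 17975 - 3*√6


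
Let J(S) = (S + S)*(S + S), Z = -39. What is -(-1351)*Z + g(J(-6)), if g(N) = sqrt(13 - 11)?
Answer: -52689 + sqrt(2) ≈ -52688.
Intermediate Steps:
J(S) = 4*S**2 (J(S) = (2*S)*(2*S) = 4*S**2)
g(N) = sqrt(2)
-(-1351)*Z + g(J(-6)) = -(-1351)*(-39) + sqrt(2) = -1351*39 + sqrt(2) = -52689 + sqrt(2)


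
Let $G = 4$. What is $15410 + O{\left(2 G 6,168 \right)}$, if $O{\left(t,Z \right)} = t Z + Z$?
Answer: $23642$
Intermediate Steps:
$O{\left(t,Z \right)} = Z + Z t$ ($O{\left(t,Z \right)} = Z t + Z = Z + Z t$)
$15410 + O{\left(2 G 6,168 \right)} = 15410 + 168 \left(1 + 2 \cdot 4 \cdot 6\right) = 15410 + 168 \left(1 + 8 \cdot 6\right) = 15410 + 168 \left(1 + 48\right) = 15410 + 168 \cdot 49 = 15410 + 8232 = 23642$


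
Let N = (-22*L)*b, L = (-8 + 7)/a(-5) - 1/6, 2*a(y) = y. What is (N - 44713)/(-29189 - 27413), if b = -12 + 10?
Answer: 670541/849030 ≈ 0.78977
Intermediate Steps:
a(y) = y/2
b = -2
L = 7/30 (L = (-8 + 7)/(((1/2)*(-5))) - 1/6 = -1/(-5/2) - 1*1/6 = -1*(-2/5) - 1/6 = 2/5 - 1/6 = 7/30 ≈ 0.23333)
N = 154/15 (N = -22*7/30*(-2) = -77/15*(-2) = 154/15 ≈ 10.267)
(N - 44713)/(-29189 - 27413) = (154/15 - 44713)/(-29189 - 27413) = -670541/15/(-56602) = -670541/15*(-1/56602) = 670541/849030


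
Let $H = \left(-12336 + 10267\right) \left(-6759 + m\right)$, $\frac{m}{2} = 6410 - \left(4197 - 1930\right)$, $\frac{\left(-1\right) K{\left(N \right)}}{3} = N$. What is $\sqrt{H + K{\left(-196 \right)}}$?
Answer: $15 i \sqrt{14039} \approx 1777.3 i$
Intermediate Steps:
$K{\left(N \right)} = - 3 N$
$m = 8286$ ($m = 2 \left(6410 - \left(4197 - 1930\right)\right) = 2 \left(6410 - 2267\right) = 2 \cdot 4143 = 8286$)
$H = -3159363$ ($H = \left(-12336 + 10267\right) \left(-6759 + 8286\right) = \left(-2069\right) 1527 = -3159363$)
$\sqrt{H + K{\left(-196 \right)}} = \sqrt{-3159363 - -588} = \sqrt{-3159363 + 588} = \sqrt{-3158775} = 15 i \sqrt{14039}$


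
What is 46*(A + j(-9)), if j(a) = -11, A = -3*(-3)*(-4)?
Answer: -2162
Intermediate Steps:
A = -36 (A = 9*(-4) = -36)
46*(A + j(-9)) = 46*(-36 - 11) = 46*(-47) = -2162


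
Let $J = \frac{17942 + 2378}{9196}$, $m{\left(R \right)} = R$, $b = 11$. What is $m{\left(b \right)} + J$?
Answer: $\frac{30369}{2299} \approx 13.21$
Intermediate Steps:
$J = \frac{5080}{2299}$ ($J = 20320 \cdot \frac{1}{9196} = \frac{5080}{2299} \approx 2.2097$)
$m{\left(b \right)} + J = 11 + \frac{5080}{2299} = \frac{30369}{2299}$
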